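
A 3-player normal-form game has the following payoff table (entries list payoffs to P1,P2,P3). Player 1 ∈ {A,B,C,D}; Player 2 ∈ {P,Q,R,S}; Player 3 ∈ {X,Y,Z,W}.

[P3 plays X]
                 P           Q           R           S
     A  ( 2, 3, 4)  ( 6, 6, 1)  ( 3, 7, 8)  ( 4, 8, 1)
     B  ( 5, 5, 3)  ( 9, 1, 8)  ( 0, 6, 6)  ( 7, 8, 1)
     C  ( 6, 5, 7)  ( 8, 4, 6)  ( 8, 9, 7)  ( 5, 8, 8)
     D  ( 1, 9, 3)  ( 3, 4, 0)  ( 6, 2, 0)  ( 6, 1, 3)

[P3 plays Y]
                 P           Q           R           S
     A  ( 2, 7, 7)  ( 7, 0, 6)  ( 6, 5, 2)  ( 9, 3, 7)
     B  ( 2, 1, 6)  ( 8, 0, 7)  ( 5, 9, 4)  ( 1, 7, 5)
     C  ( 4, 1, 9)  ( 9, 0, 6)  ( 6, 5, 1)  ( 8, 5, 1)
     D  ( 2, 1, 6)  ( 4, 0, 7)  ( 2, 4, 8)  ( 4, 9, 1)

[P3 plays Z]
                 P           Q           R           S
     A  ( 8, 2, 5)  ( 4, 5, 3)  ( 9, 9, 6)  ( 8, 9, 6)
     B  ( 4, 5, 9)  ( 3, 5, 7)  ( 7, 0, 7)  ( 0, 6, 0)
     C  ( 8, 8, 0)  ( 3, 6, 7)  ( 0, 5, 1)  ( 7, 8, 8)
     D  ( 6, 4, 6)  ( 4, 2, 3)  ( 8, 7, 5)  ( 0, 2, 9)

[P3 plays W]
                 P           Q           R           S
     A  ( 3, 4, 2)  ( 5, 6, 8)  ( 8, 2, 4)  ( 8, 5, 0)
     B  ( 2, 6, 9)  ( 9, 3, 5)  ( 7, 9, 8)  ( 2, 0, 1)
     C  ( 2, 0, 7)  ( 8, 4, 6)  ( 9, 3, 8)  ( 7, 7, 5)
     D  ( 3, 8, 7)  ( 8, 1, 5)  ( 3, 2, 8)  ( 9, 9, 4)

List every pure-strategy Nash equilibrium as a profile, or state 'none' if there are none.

PSNE: ∅

(A,P,X): not NE [P1→C gives 6>2; P2→S gives 8>3; P3→Y gives 7>4]
(A,P,Y): not NE [P1→C gives 4>2]
(A,P,Z): not NE [P2→S gives 9>2; P3→Y gives 7>5]
(A,P,W): not NE [P2→Q gives 6>4; P3→Y gives 7>2]
(A,Q,X): not NE [P1→B gives 9>6; P2→S gives 8>6; P3→W gives 8>1]
(A,Q,Y): not NE [P1→C gives 9>7; P2→P gives 7>0; P3→W gives 8>6]
(A,Q,Z): not NE [P2→S gives 9>5; P3→W gives 8>3]
(A,Q,W): not NE [P1→B gives 9>5]
(A,R,X): not NE [P1→C gives 8>3; P2→S gives 8>7]
(A,R,Y): not NE [P2→P gives 7>5; P3→X gives 8>2]
(A,R,Z): not NE [P3→X gives 8>6]
(A,R,W): not NE [P1→C gives 9>8; P2→Q gives 6>2; P3→X gives 8>4]
(A,S,X): not NE [P1→B gives 7>4; P3→Y gives 7>1]
(A,S,Y): not NE [P2→P gives 7>3]
(A,S,Z): not NE [P3→Y gives 7>6]
(A,S,W): not NE [P1→D gives 9>8; P2→Q gives 6>5; P3→Y gives 7>0]
(B,P,X): not NE [P1→C gives 6>5; P2→S gives 8>5; P3→W gives 9>3]
(B,P,Y): not NE [P1→C gives 4>2; P2→R gives 9>1; P3→W gives 9>6]
(B,P,Z): not NE [P1→C gives 8>4; P2→S gives 6>5]
(B,P,W): not NE [P1→D gives 3>2; P2→R gives 9>6]
(B,Q,X): not NE [P2→S gives 8>1]
(B,Q,Y): not NE [P1→C gives 9>8; P2→R gives 9>0; P3→X gives 8>7]
(B,Q,Z): not NE [P1→D gives 4>3; P2→S gives 6>5; P3→X gives 8>7]
(B,Q,W): not NE [P2→R gives 9>3; P3→X gives 8>5]
(B,R,X): not NE [P1→C gives 8>0; P2→S gives 8>6; P3→W gives 8>6]
(B,R,Y): not NE [P1→C gives 6>5; P3→W gives 8>4]
(B,R,Z): not NE [P1→A gives 9>7; P2→S gives 6>0; P3→W gives 8>7]
(B,R,W): not NE [P1→C gives 9>7]
(B,S,X): not NE [P3→Y gives 5>1]
(B,S,Y): not NE [P1→A gives 9>1; P2→R gives 9>7]
(B,S,Z): not NE [P1→A gives 8>0; P3→Y gives 5>0]
(B,S,W): not NE [P1→D gives 9>2; P2→R gives 9>0; P3→Y gives 5>1]
(C,P,X): not NE [P2→R gives 9>5; P3→Y gives 9>7]
(C,P,Y): not NE [P2→S gives 5>1]
(C,P,Z): not NE [P3→Y gives 9>0]
(C,P,W): not NE [P1→D gives 3>2; P2→S gives 7>0; P3→Y gives 9>7]
(C,Q,X): not NE [P1→B gives 9>8; P2→R gives 9>4; P3→Z gives 7>6]
(C,Q,Y): not NE [P2→S gives 5>0; P3→Z gives 7>6]
(C,Q,Z): not NE [P1→D gives 4>3; P2→S gives 8>6]
(C,Q,W): not NE [P1→B gives 9>8; P2→S gives 7>4; P3→Z gives 7>6]
(C,R,X): not NE [P3→W gives 8>7]
(C,R,Y): not NE [P3→W gives 8>1]
(C,R,Z): not NE [P1→A gives 9>0; P2→S gives 8>5; P3→W gives 8>1]
(C,R,W): not NE [P2→S gives 7>3]
(C,S,X): not NE [P1→B gives 7>5; P2→R gives 9>8]
(C,S,Y): not NE [P1→A gives 9>8; P3→Z gives 8>1]
(C,S,Z): not NE [P1→A gives 8>7]
(C,S,W): not NE [P1→D gives 9>7; P3→Z gives 8>5]
(D,P,X): not NE [P1→C gives 6>1; P3→W gives 7>3]
(D,P,Y): not NE [P1→C gives 4>2; P2→S gives 9>1; P3→W gives 7>6]
(D,P,Z): not NE [P1→C gives 8>6; P2→R gives 7>4; P3→W gives 7>6]
(D,P,W): not NE [P2→S gives 9>8]
(D,Q,X): not NE [P1→B gives 9>3; P2→P gives 9>4; P3→Y gives 7>0]
(D,Q,Y): not NE [P1→C gives 9>4; P2→S gives 9>0]
(D,Q,Z): not NE [P2→R gives 7>2; P3→Y gives 7>3]
(D,Q,W): not NE [P1→B gives 9>8; P2→S gives 9>1; P3→Y gives 7>5]
(D,R,X): not NE [P1→C gives 8>6; P2→P gives 9>2; P3→W gives 8>0]
(D,R,Y): not NE [P1→C gives 6>2; P2→S gives 9>4]
(D,R,Z): not NE [P1→A gives 9>8; P3→W gives 8>5]
(D,R,W): not NE [P1→C gives 9>3; P2→S gives 9>2]
(D,S,X): not NE [P1→B gives 7>6; P2→P gives 9>1; P3→Z gives 9>3]
(D,S,Y): not NE [P1→A gives 9>4; P3→Z gives 9>1]
(D,S,Z): not NE [P1→A gives 8>0; P2→R gives 7>2]
(D,S,W): not NE [P3→Z gives 9>4]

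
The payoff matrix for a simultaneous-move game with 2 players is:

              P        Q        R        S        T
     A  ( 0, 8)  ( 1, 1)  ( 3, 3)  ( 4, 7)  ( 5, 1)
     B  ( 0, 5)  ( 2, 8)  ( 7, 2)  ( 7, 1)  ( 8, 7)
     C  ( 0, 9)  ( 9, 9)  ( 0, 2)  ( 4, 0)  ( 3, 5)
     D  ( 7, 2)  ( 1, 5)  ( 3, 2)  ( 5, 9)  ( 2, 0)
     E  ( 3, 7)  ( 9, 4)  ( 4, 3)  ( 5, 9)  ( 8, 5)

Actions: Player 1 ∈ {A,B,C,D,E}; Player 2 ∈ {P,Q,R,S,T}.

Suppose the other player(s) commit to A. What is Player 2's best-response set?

BR_2 = {P}

u_2(P vs A) = 8
u_2(Q vs A) = 1
u_2(R vs A) = 3
u_2(S vs A) = 7
u_2(T vs A) = 1
max payoff 8 at {P}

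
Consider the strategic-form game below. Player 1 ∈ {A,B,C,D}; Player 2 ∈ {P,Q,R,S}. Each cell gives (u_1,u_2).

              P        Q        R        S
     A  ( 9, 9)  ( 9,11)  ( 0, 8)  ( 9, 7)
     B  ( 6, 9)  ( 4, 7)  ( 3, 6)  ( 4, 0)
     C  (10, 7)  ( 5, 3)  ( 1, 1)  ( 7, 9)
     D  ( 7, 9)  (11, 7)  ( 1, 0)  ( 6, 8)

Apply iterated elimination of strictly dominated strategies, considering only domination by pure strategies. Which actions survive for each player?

Remaining: P1:{A,C,D} P2:{P,Q,S}

P2 drop R (P beats it: A:9>8 B:9>6 C:7>1 D:9>0)
P1 drop B (A beats it: P:9>6 Q:9>4 S:9>4)
P1→{A,C,D} P2→{P,Q,S}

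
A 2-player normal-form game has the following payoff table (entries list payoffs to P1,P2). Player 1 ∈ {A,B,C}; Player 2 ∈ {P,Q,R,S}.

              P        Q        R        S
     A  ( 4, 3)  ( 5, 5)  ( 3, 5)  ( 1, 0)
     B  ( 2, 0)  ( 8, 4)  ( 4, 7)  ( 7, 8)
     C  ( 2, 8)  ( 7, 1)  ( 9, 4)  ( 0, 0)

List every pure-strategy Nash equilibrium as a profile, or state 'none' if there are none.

(A,P): not NE [P2→R gives 5>3]
(A,Q): not NE [P1→B gives 8>5]
(A,R): not NE [P1→C gives 9>3]
(A,S): not NE [P1→B gives 7>1; P2→R gives 5>0]
(B,P): not NE [P1→A gives 4>2; P2→S gives 8>0]
(B,Q): not NE [P2→S gives 8>4]
(B,R): not NE [P1→C gives 9>4; P2→S gives 8>7]
(B,S): NE
(C,P): not NE [P1→A gives 4>2]
(C,Q): not NE [P1→B gives 8>7; P2→P gives 8>1]
(C,R): not NE [P2→P gives 8>4]
(C,S): not NE [P1→B gives 7>0; P2→P gives 8>0]

Nash profiles: (B,S)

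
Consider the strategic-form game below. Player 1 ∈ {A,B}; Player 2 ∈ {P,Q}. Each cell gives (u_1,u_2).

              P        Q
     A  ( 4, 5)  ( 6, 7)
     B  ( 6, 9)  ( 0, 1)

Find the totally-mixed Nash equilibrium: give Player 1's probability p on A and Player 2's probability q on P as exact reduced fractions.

p=4/5, q=3/4

P1 indiff ⇒ q·4+(1-q)·6 = q·6+(1-q)·0 ⇒ q(-2) = (1-q)(-6) ⇒ q = 3/4
P2 indiff ⇒ p·5+(1-p)·9 = p·7+(1-p)·1 ⇒ p(-2) = (1-p)(-8) ⇒ p = 4/5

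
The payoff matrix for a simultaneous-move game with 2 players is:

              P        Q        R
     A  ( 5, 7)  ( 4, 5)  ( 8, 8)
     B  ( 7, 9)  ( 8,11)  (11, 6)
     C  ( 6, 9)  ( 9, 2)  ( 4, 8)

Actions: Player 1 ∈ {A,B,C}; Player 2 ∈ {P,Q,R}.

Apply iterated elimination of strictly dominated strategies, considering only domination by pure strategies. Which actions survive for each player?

P1 drop A (B beats it: P:7>5 Q:8>4 R:11>8)
P2 drop R (P beats it: B:9>6 C:9>8)
P1→{B,C} P2→{P,Q}

IESDS → P1:{B,C} P2:{P,Q}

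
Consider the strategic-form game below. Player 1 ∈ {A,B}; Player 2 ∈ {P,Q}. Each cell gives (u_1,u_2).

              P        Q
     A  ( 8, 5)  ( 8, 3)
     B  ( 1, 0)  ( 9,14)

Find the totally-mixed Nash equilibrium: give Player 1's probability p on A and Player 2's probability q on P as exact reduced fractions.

P1 indiff ⇒ q·8+(1-q)·8 = q·1+(1-q)·9 ⇒ q(7) = (1-q)(1) ⇒ q = 1/8
P2 indiff ⇒ p·5+(1-p)·0 = p·3+(1-p)·14 ⇒ p(2) = (1-p)(14) ⇒ p = 7/8

(p,q) = (7/8, 1/8)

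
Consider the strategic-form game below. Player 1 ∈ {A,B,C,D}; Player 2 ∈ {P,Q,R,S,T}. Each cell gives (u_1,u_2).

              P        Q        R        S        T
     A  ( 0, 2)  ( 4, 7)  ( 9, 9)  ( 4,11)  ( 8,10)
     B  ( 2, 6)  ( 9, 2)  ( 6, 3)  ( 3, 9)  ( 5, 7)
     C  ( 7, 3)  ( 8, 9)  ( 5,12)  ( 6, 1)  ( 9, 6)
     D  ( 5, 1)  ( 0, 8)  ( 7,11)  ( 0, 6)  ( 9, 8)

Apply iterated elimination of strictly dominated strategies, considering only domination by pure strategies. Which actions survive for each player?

P2 drop P (T beats it: A:10>2 B:7>6 C:6>3 D:8>1)
P2 drop Q (R beats it: A:9>7 B:3>2 C:12>9 D:11>8)
P1 drop B (A beats it: R:9>6 S:4>3 T:8>5)
P1→{A,C,D} P2→{R,S,T}

Survivors P1:{A,C,D} P2:{R,S,T}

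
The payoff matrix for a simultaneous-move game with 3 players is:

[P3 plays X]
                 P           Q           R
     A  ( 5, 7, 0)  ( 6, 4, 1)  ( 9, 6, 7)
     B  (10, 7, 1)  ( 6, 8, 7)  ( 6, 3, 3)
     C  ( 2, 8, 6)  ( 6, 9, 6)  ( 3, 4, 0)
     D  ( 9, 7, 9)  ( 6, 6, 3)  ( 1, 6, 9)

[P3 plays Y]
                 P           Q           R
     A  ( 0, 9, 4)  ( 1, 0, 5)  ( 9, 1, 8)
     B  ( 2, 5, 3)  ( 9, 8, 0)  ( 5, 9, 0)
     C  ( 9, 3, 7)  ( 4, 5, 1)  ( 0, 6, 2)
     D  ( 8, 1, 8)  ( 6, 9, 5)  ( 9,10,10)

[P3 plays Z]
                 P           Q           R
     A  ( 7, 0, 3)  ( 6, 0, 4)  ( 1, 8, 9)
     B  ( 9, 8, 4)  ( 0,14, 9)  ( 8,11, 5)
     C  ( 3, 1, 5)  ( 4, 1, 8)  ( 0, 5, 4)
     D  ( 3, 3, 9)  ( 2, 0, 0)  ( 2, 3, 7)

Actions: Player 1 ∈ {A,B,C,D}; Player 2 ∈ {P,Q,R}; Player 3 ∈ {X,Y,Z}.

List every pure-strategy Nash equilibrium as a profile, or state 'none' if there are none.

(A,P,X): not NE [P1→B gives 10>5; P3→Y gives 4>0]
(A,P,Y): not NE [P1→C gives 9>0]
(A,P,Z): not NE [P1→B gives 9>7; P2→R gives 8>0; P3→Y gives 4>3]
(A,Q,X): not NE [P2→P gives 7>4; P3→Y gives 5>1]
(A,Q,Y): not NE [P1→B gives 9>1; P2→P gives 9>0]
(A,Q,Z): not NE [P2→R gives 8>0; P3→Y gives 5>4]
(A,R,X): not NE [P2→P gives 7>6; P3→Z gives 9>7]
(A,R,Y): not NE [P2→P gives 9>1; P3→Z gives 9>8]
(A,R,Z): not NE [P1→B gives 8>1]
(B,P,X): not NE [P2→Q gives 8>7; P3→Z gives 4>1]
(B,P,Y): not NE [P1→C gives 9>2; P2→R gives 9>5; P3→Z gives 4>3]
(B,P,Z): not NE [P2→Q gives 14>8]
(B,Q,X): not NE [P3→Z gives 9>7]
(B,Q,Y): not NE [P2→R gives 9>8; P3→Z gives 9>0]
(B,Q,Z): not NE [P1→A gives 6>0]
(B,R,X): not NE [P1→A gives 9>6; P2→Q gives 8>3; P3→Z gives 5>3]
(B,R,Y): not NE [P1→D gives 9>5; P3→Z gives 5>0]
(B,R,Z): not NE [P2→Q gives 14>11]
(C,P,X): not NE [P1→B gives 10>2; P2→Q gives 9>8; P3→Y gives 7>6]
(C,P,Y): not NE [P2→R gives 6>3]
(C,P,Z): not NE [P1→B gives 9>3; P2→R gives 5>1; P3→Y gives 7>5]
(C,Q,X): not NE [P3→Z gives 8>6]
(C,Q,Y): not NE [P1→B gives 9>4; P2→R gives 6>5; P3→Z gives 8>1]
(C,Q,Z): not NE [P1→A gives 6>4; P2→R gives 5>1]
(C,R,X): not NE [P1→A gives 9>3; P2→Q gives 9>4; P3→Z gives 4>0]
(C,R,Y): not NE [P1→D gives 9>0; P3→Z gives 4>2]
(C,R,Z): not NE [P1→B gives 8>0]
(D,P,X): not NE [P1→B gives 10>9]
(D,P,Y): not NE [P1→C gives 9>8; P2→R gives 10>1; P3→Z gives 9>8]
(D,P,Z): not NE [P1→B gives 9>3]
(D,Q,X): not NE [P2→P gives 7>6; P3→Y gives 5>3]
(D,Q,Y): not NE [P1→B gives 9>6; P2→R gives 10>9]
(D,Q,Z): not NE [P1→A gives 6>2; P2→R gives 3>0; P3→Y gives 5>0]
(D,R,X): not NE [P1→A gives 9>1; P2→P gives 7>6; P3→Y gives 10>9]
(D,R,Y): NE
(D,R,Z): not NE [P1→B gives 8>2; P3→Y gives 10>7]

Nash profiles: (D,R,Y)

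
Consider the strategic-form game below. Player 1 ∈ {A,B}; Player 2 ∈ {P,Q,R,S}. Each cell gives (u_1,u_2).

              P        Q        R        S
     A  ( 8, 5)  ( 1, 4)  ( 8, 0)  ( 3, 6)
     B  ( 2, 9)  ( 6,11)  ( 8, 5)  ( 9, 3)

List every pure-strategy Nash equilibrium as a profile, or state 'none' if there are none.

(A,P): not NE [P2→S gives 6>5]
(A,Q): not NE [P1→B gives 6>1; P2→S gives 6>4]
(A,R): not NE [P2→S gives 6>0]
(A,S): not NE [P1→B gives 9>3]
(B,P): not NE [P1→A gives 8>2; P2→Q gives 11>9]
(B,Q): NE
(B,R): not NE [P2→Q gives 11>5]
(B,S): not NE [P2→Q gives 11>3]

PSNE = {(B,Q)}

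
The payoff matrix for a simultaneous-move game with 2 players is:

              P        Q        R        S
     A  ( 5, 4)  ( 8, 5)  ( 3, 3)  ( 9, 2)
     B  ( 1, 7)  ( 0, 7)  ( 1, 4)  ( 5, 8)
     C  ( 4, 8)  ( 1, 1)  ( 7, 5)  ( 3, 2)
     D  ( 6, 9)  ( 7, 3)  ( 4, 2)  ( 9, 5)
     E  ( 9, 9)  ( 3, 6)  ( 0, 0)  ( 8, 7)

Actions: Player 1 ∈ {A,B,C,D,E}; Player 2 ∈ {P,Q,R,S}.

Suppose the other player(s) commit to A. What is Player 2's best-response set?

P2 best: {Q}

u_2(P vs A) = 4
u_2(Q vs A) = 5
u_2(R vs A) = 3
u_2(S vs A) = 2
max payoff 5 at {Q}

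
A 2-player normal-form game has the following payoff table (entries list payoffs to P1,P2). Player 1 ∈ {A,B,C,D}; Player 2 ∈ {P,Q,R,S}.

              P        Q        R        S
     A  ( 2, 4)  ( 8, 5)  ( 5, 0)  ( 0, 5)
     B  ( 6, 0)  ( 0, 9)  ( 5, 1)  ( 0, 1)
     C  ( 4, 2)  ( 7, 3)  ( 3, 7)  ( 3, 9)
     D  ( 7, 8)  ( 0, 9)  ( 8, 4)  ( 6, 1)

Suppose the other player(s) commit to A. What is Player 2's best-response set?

argmax u_2 = {Q,S}

u_2(P vs A) = 4
u_2(Q vs A) = 5
u_2(R vs A) = 0
u_2(S vs A) = 5
max payoff 5 at {Q,S}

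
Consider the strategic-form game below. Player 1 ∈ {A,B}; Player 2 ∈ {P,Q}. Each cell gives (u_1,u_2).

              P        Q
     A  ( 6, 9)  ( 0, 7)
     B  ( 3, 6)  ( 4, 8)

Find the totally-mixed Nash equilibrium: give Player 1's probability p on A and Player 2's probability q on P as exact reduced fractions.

P1 indiff ⇒ q·6+(1-q)·0 = q·3+(1-q)·4 ⇒ q(3) = (1-q)(4) ⇒ q = 4/7
P2 indiff ⇒ p·9+(1-p)·6 = p·7+(1-p)·8 ⇒ p(2) = (1-p)(2) ⇒ p = 1/2

(p,q) = (1/2, 4/7)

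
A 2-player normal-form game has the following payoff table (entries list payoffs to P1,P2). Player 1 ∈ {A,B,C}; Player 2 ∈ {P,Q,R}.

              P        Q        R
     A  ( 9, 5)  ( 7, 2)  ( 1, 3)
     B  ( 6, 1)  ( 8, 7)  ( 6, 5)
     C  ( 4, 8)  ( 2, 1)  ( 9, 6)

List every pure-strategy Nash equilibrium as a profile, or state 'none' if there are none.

(A,P): NE
(A,Q): not NE [P1→B gives 8>7; P2→P gives 5>2]
(A,R): not NE [P1→C gives 9>1; P2→P gives 5>3]
(B,P): not NE [P1→A gives 9>6; P2→Q gives 7>1]
(B,Q): NE
(B,R): not NE [P1→C gives 9>6; P2→Q gives 7>5]
(C,P): not NE [P1→A gives 9>4]
(C,Q): not NE [P1→B gives 8>2; P2→P gives 8>1]
(C,R): not NE [P2→P gives 8>6]

Nash profiles: (A,P), (B,Q)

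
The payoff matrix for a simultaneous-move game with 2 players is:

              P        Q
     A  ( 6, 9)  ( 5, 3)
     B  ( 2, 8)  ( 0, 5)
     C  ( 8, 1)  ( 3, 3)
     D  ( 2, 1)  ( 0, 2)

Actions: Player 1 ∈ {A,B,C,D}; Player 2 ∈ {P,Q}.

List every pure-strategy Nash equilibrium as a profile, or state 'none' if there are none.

Equilibria: none

(A,P): not NE [P1→C gives 8>6]
(A,Q): not NE [P2→P gives 9>3]
(B,P): not NE [P1→C gives 8>2]
(B,Q): not NE [P1→A gives 5>0; P2→P gives 8>5]
(C,P): not NE [P2→Q gives 3>1]
(C,Q): not NE [P1→A gives 5>3]
(D,P): not NE [P1→C gives 8>2; P2→Q gives 2>1]
(D,Q): not NE [P1→A gives 5>0]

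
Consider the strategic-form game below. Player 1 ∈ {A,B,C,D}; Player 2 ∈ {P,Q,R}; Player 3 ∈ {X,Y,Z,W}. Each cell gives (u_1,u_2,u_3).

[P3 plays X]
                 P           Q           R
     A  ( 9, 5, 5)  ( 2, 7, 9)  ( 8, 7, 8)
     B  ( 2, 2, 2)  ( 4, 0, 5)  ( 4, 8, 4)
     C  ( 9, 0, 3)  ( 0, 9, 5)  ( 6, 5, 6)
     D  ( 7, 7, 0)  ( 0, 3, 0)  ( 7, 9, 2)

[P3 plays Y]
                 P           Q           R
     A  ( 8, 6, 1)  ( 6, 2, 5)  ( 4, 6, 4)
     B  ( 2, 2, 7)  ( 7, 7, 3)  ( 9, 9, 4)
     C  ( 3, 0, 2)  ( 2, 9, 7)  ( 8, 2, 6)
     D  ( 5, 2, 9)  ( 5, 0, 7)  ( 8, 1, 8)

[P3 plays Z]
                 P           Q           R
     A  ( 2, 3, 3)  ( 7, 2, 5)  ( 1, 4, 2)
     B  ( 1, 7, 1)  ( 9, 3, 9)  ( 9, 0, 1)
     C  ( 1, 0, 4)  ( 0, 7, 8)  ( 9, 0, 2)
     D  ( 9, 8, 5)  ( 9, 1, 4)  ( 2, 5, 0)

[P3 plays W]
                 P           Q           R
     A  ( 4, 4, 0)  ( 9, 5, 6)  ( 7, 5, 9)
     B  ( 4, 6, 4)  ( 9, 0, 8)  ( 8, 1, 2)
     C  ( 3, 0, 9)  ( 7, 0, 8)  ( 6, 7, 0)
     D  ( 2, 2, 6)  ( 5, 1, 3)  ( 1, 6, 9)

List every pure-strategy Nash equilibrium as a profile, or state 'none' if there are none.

NE set: (B,R,Y)

(A,P,X): not NE [P2→R gives 7>5]
(A,P,Y): not NE [P3→X gives 5>1]
(A,P,Z): not NE [P1→D gives 9>2; P2→R gives 4>3; P3→X gives 5>3]
(A,P,W): not NE [P2→R gives 5>4; P3→X gives 5>0]
(A,Q,X): not NE [P1→B gives 4>2]
(A,Q,Y): not NE [P1→B gives 7>6; P2→R gives 6>2; P3→X gives 9>5]
(A,Q,Z): not NE [P1→D gives 9>7; P2→R gives 4>2; P3→X gives 9>5]
(A,Q,W): not NE [P3→X gives 9>6]
(A,R,X): not NE [P3→W gives 9>8]
(A,R,Y): not NE [P1→B gives 9>4; P3→W gives 9>4]
(A,R,Z): not NE [P1→C gives 9>1; P3→W gives 9>2]
(A,R,W): not NE [P1→B gives 8>7]
(B,P,X): not NE [P1→C gives 9>2; P2→R gives 8>2; P3→Y gives 7>2]
(B,P,Y): not NE [P1→A gives 8>2; P2→R gives 9>2]
(B,P,Z): not NE [P1→D gives 9>1; P3→Y gives 7>1]
(B,P,W): not NE [P3→Y gives 7>4]
(B,Q,X): not NE [P2→R gives 8>0; P3→Z gives 9>5]
(B,Q,Y): not NE [P2→R gives 9>7; P3→Z gives 9>3]
(B,Q,Z): not NE [P2→P gives 7>3]
(B,Q,W): not NE [P2→P gives 6>0; P3→Z gives 9>8]
(B,R,X): not NE [P1→A gives 8>4]
(B,R,Y): NE
(B,R,Z): not NE [P2→P gives 7>0; P3→Y gives 4>1]
(B,R,W): not NE [P2→P gives 6>1; P3→Y gives 4>2]
(C,P,X): not NE [P2→Q gives 9>0; P3→W gives 9>3]
(C,P,Y): not NE [P1→A gives 8>3; P2→Q gives 9>0; P3→W gives 9>2]
(C,P,Z): not NE [P1→D gives 9>1; P2→Q gives 7>0; P3→W gives 9>4]
(C,P,W): not NE [P1→B gives 4>3; P2→R gives 7>0]
(C,Q,X): not NE [P1→B gives 4>0; P3→W gives 8>5]
(C,Q,Y): not NE [P1→B gives 7>2; P3→W gives 8>7]
(C,Q,Z): not NE [P1→D gives 9>0]
(C,Q,W): not NE [P1→B gives 9>7; P2→R gives 7>0]
(C,R,X): not NE [P1→A gives 8>6; P2→Q gives 9>5]
(C,R,Y): not NE [P1→B gives 9>8; P2→Q gives 9>2]
(C,R,Z): not NE [P2→Q gives 7>0; P3→Y gives 6>2]
(C,R,W): not NE [P1→B gives 8>6; P3→Y gives 6>0]
(D,P,X): not NE [P1→C gives 9>7; P2→R gives 9>7; P3→Y gives 9>0]
(D,P,Y): not NE [P1→A gives 8>5]
(D,P,Z): not NE [P3→Y gives 9>5]
(D,P,W): not NE [P1→B gives 4>2; P2→R gives 6>2; P3→Y gives 9>6]
(D,Q,X): not NE [P1→B gives 4>0; P2→R gives 9>3; P3→Y gives 7>0]
(D,Q,Y): not NE [P1→B gives 7>5; P2→P gives 2>0]
(D,Q,Z): not NE [P2→P gives 8>1; P3→Y gives 7>4]
(D,Q,W): not NE [P1→B gives 9>5; P2→R gives 6>1; P3→Y gives 7>3]
(D,R,X): not NE [P1→A gives 8>7; P3→W gives 9>2]
(D,R,Y): not NE [P1→B gives 9>8; P2→P gives 2>1; P3→W gives 9>8]
(D,R,Z): not NE [P1→C gives 9>2; P2→P gives 8>5; P3→W gives 9>0]
(D,R,W): not NE [P1→B gives 8>1]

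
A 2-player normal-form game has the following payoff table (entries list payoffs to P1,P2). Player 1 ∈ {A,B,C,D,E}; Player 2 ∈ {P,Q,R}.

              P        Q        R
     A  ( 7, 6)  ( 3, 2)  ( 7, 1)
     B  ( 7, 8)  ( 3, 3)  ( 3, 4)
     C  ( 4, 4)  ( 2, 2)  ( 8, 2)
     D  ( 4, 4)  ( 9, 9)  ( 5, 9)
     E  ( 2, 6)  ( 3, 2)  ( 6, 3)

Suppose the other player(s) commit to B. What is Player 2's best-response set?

u_2(P vs B) = 8
u_2(Q vs B) = 3
u_2(R vs B) = 4
max payoff 8 at {P}

BR_2 = {P}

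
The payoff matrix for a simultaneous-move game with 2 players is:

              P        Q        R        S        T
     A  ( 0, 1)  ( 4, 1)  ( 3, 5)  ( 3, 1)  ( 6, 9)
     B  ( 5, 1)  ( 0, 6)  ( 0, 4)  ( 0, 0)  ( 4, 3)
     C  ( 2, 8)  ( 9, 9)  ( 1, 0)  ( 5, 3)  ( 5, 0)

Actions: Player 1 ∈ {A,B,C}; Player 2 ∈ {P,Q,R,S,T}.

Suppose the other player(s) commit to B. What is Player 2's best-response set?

u_2(P vs B) = 1
u_2(Q vs B) = 6
u_2(R vs B) = 4
u_2(S vs B) = 0
u_2(T vs B) = 3
max payoff 6 at {Q}

argmax u_2 = {Q}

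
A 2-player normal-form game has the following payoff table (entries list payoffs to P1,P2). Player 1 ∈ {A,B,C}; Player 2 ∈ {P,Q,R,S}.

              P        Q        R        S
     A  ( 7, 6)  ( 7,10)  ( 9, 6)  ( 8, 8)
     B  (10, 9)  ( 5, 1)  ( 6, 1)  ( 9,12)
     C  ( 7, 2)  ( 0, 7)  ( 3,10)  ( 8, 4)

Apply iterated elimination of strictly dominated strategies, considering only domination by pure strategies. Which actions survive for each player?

IESDS → P1:{A,B} P2:{Q,S}

P1 drop C (B beats it: P:10>7 Q:5>0 R:6>3 S:9>8)
P2 drop P (S beats it: A:8>6 B:12>9)
P2 drop R (S beats it: A:8>6 B:12>1)
P1→{A,B} P2→{Q,S}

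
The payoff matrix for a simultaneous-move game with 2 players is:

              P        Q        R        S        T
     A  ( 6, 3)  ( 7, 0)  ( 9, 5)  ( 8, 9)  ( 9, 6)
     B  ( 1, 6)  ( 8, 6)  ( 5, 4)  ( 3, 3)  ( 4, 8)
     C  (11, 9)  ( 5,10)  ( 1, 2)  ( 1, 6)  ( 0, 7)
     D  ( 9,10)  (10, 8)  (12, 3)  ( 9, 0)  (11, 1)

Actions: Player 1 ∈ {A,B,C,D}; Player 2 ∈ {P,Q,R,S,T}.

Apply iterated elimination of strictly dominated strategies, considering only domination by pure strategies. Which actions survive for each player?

P1 drop A (D beats it: P:9>6 Q:10>7 R:12>9 S:9>8 T:11>9)
P1 drop B (D beats it: P:9>1 Q:10>8 R:12>5 S:9>3 T:11>4)
P2 drop R (P beats it: C:9>2 D:10>3)
P2 drop S (P beats it: C:9>6 D:10>0)
P2 drop T (P beats it: C:9>7 D:10>1)
P1→{C,D} P2→{P,Q}

Remaining: P1:{C,D} P2:{P,Q}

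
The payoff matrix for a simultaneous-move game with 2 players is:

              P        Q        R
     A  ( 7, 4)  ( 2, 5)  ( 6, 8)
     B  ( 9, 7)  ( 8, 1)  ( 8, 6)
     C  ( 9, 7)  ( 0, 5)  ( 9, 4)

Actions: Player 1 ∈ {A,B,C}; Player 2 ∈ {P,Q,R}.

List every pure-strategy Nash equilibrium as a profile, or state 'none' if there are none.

(A,P): not NE [P1→C gives 9>7; P2→R gives 8>4]
(A,Q): not NE [P1→B gives 8>2; P2→R gives 8>5]
(A,R): not NE [P1→C gives 9>6]
(B,P): NE
(B,Q): not NE [P2→P gives 7>1]
(B,R): not NE [P1→C gives 9>8; P2→P gives 7>6]
(C,P): NE
(C,Q): not NE [P1→B gives 8>0; P2→P gives 7>5]
(C,R): not NE [P2→P gives 7>4]

NE set: (B,P), (C,P)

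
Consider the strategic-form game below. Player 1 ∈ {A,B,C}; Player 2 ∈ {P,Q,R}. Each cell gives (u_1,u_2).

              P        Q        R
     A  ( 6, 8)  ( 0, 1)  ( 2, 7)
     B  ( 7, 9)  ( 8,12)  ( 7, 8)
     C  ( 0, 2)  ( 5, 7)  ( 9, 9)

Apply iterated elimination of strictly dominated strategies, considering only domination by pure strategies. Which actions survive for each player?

P1 drop A (B beats it: P:7>6 Q:8>0 R:7>2)
P2 drop P (Q beats it: B:12>9 C:7>2)
P1→{B,C} P2→{Q,R}

Remaining: P1:{B,C} P2:{Q,R}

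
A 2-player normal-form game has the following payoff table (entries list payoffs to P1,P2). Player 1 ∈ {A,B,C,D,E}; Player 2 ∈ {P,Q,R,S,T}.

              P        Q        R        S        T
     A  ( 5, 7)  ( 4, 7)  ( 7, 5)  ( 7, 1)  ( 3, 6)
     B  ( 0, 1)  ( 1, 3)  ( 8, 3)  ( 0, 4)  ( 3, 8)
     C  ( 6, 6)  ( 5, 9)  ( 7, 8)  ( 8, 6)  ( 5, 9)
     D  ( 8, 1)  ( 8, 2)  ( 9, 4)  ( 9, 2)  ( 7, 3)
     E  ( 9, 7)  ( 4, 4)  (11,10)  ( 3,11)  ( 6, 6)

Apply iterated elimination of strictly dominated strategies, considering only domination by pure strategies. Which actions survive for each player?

P1 drop A (D beats it: P:8>5 Q:8>4 R:9>7 S:9>7 T:7>3)
P1 drop B (D beats it: P:8>0 Q:8>1 R:9>8 S:9>0 T:7>3)
P1 drop C (D beats it: P:8>6 Q:8>5 R:9>7 S:9>8 T:7>5)
P2 drop P (R beats it: D:4>1 E:10>7)
P2 drop Q (R beats it: D:4>2 E:10>4)
P2 drop T (R beats it: D:4>3 E:10>6)
P1→{D,E} P2→{R,S}

IESDS → P1:{D,E} P2:{R,S}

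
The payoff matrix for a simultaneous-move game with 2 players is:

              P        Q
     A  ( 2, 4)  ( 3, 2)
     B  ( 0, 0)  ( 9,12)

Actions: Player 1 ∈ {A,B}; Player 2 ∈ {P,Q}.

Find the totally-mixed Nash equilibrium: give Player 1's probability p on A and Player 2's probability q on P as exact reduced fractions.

p=6/7, q=3/4

P1 indiff ⇒ q·2+(1-q)·3 = q·0+(1-q)·9 ⇒ q(2) = (1-q)(6) ⇒ q = 3/4
P2 indiff ⇒ p·4+(1-p)·0 = p·2+(1-p)·12 ⇒ p(2) = (1-p)(12) ⇒ p = 6/7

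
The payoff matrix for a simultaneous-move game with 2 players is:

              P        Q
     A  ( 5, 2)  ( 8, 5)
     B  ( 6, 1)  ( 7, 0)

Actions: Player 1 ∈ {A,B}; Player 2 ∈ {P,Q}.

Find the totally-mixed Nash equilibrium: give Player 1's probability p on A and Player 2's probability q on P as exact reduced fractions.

P1 indiff ⇒ q·5+(1-q)·8 = q·6+(1-q)·7 ⇒ q(-1) = (1-q)(-1) ⇒ q = 1/2
P2 indiff ⇒ p·2+(1-p)·1 = p·5+(1-p)·0 ⇒ p(-3) = (1-p)(-1) ⇒ p = 1/4

P1 mixes 1/4 on A; P2 mixes 1/2 on P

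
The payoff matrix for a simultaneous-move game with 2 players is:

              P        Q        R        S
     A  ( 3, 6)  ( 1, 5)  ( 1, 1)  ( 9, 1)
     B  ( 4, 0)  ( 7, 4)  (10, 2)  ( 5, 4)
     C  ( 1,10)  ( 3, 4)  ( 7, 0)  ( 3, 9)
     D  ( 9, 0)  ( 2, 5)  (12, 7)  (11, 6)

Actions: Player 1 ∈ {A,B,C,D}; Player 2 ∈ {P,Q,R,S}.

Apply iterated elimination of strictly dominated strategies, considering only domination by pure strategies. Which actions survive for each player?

P1 drop A (D beats it: P:9>3 Q:2>1 R:12>1 S:11>9)
P1 drop C (B beats it: P:4>1 Q:7>3 R:10>7 S:5>3)
P2 drop P (Q beats it: B:4>0 D:5>0)
P1→{B,D} P2→{Q,R,S}

Survivors P1:{B,D} P2:{Q,R,S}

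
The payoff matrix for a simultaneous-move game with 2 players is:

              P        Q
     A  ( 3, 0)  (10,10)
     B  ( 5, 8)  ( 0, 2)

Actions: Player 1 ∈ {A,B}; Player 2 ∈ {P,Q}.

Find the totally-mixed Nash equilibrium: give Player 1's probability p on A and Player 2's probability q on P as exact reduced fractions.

P1 indiff ⇒ q·3+(1-q)·10 = q·5+(1-q)·0 ⇒ q(-2) = (1-q)(-10) ⇒ q = 5/6
P2 indiff ⇒ p·0+(1-p)·8 = p·10+(1-p)·2 ⇒ p(-10) = (1-p)(-6) ⇒ p = 3/8

p=3/8, q=5/6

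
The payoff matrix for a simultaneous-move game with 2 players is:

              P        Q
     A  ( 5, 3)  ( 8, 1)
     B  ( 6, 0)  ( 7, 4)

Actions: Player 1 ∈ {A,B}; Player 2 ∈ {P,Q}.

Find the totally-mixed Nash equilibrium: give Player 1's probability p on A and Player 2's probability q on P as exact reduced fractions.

P1 indiff ⇒ q·5+(1-q)·8 = q·6+(1-q)·7 ⇒ q(-1) = (1-q)(-1) ⇒ q = 1/2
P2 indiff ⇒ p·3+(1-p)·0 = p·1+(1-p)·4 ⇒ p(2) = (1-p)(4) ⇒ p = 2/3

P1 mixes 2/3 on A; P2 mixes 1/2 on P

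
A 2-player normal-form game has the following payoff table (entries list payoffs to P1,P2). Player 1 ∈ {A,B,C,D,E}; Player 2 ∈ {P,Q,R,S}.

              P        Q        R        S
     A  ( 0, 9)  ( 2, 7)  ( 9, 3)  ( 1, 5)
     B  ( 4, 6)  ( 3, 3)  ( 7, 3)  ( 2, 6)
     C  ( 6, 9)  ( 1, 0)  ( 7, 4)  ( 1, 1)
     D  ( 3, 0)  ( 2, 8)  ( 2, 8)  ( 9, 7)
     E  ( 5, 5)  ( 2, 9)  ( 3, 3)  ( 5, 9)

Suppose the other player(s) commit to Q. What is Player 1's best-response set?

u_1(A vs Q) = 2
u_1(B vs Q) = 3
u_1(C vs Q) = 1
u_1(D vs Q) = 2
u_1(E vs Q) = 2
max payoff 3 at {B}

argmax u_1 = {B}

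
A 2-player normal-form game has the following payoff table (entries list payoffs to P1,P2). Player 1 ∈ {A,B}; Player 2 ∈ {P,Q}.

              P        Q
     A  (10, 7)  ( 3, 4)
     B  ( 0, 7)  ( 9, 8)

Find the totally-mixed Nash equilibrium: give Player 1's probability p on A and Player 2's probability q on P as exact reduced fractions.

p=1/4, q=3/8

P1 indiff ⇒ q·10+(1-q)·3 = q·0+(1-q)·9 ⇒ q(10) = (1-q)(6) ⇒ q = 3/8
P2 indiff ⇒ p·7+(1-p)·7 = p·4+(1-p)·8 ⇒ p(3) = (1-p)(1) ⇒ p = 1/4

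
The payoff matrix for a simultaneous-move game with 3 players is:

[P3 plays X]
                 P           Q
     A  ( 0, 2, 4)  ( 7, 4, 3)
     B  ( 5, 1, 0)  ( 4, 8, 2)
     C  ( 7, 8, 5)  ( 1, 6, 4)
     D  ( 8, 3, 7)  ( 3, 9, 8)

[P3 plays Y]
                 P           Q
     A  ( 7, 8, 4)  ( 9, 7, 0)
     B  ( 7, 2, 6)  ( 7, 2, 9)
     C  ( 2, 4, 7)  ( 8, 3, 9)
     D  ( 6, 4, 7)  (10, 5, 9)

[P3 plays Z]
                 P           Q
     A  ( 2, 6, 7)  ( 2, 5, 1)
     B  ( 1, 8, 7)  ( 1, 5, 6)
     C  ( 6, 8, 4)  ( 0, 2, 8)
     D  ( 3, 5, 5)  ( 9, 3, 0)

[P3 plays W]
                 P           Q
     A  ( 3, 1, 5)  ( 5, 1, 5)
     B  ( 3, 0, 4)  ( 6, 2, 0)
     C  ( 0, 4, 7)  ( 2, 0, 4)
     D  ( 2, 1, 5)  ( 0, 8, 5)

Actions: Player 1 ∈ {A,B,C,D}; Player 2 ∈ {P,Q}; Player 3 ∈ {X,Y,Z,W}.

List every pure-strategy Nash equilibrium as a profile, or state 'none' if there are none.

(A,P,X): not NE [P1→D gives 8>0; P2→Q gives 4>2; P3→Z gives 7>4]
(A,P,Y): not NE [P3→Z gives 7>4]
(A,P,Z): not NE [P1→C gives 6>2]
(A,P,W): not NE [P3→Z gives 7>5]
(A,Q,X): not NE [P3→W gives 5>3]
(A,Q,Y): not NE [P1→D gives 10>9; P2→P gives 8>7; P3→W gives 5>0]
(A,Q,Z): not NE [P1→D gives 9>2; P2→P gives 6>5; P3→W gives 5>1]
(A,Q,W): not NE [P1→B gives 6>5]
(B,P,X): not NE [P1→D gives 8>5; P2→Q gives 8>1; P3→Z gives 7>0]
(B,P,Y): not NE [P3→Z gives 7>6]
(B,P,Z): not NE [P1→C gives 6>1]
(B,P,W): not NE [P2→Q gives 2>0; P3→Z gives 7>4]
(B,Q,X): not NE [P1→A gives 7>4; P3→Y gives 9>2]
(B,Q,Y): not NE [P1→D gives 10>7]
(B,Q,Z): not NE [P1→D gives 9>1; P2→P gives 8>5; P3→Y gives 9>6]
(B,Q,W): not NE [P3→Y gives 9>0]
(C,P,X): not NE [P1→D gives 8>7; P3→W gives 7>5]
(C,P,Y): not NE [P1→B gives 7>2]
(C,P,Z): not NE [P3→W gives 7>4]
(C,P,W): not NE [P1→B gives 3>0]
(C,Q,X): not NE [P1→A gives 7>1; P2→P gives 8>6; P3→Y gives 9>4]
(C,Q,Y): not NE [P1→D gives 10>8; P2→P gives 4>3]
(C,Q,Z): not NE [P1→D gives 9>0; P2→P gives 8>2; P3→Y gives 9>8]
(C,Q,W): not NE [P1→B gives 6>2; P2→P gives 4>0; P3→Y gives 9>4]
(D,P,X): not NE [P2→Q gives 9>3]
(D,P,Y): not NE [P1→B gives 7>6; P2→Q gives 5>4]
(D,P,Z): not NE [P1→C gives 6>3; P3→Y gives 7>5]
(D,P,W): not NE [P1→B gives 3>2; P2→Q gives 8>1; P3→Y gives 7>5]
(D,Q,X): not NE [P1→A gives 7>3; P3→Y gives 9>8]
(D,Q,Y): NE
(D,Q,Z): not NE [P2→P gives 5>3; P3→Y gives 9>0]
(D,Q,W): not NE [P1→B gives 6>0; P3→Y gives 9>5]

NE set: (D,Q,Y)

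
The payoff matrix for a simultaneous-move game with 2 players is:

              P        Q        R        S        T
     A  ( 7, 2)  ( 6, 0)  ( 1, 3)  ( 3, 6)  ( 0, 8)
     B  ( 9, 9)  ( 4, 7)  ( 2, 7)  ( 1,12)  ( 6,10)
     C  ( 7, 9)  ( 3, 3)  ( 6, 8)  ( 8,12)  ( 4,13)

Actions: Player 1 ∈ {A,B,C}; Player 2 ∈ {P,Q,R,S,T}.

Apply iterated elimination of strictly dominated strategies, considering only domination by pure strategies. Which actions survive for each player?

Remaining: P1:{B,C} P2:{S,T}

P2 drop P (S beats it: A:6>2 B:12>9 C:12>9)
P2 drop Q (S beats it: A:6>0 B:12>7 C:12>3)
P1 drop A (C beats it: R:6>1 S:8>3 T:4>0)
P2 drop R (S beats it: B:12>7 C:12>8)
P1→{B,C} P2→{S,T}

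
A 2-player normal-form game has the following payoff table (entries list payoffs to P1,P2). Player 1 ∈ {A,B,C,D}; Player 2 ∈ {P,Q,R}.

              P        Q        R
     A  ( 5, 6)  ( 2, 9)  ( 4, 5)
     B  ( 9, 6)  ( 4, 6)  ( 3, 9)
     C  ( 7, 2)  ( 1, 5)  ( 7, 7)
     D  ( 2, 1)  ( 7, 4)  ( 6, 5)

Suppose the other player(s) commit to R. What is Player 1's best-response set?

P1 best: {C}

u_1(A vs R) = 4
u_1(B vs R) = 3
u_1(C vs R) = 7
u_1(D vs R) = 6
max payoff 7 at {C}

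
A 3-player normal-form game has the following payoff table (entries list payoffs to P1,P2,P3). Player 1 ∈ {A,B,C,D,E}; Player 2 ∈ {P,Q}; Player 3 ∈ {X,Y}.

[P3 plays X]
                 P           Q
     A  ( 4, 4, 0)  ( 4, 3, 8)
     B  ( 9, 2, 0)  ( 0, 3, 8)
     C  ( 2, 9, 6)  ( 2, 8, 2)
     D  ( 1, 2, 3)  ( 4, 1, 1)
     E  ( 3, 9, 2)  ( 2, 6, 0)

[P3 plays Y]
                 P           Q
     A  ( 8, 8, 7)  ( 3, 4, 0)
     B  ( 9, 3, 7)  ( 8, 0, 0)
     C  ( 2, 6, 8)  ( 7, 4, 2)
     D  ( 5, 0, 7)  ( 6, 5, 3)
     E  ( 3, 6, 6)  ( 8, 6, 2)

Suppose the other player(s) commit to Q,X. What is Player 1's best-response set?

BR_1 = {A,D}

u_1(A vs Q,X) = 4
u_1(B vs Q,X) = 0
u_1(C vs Q,X) = 2
u_1(D vs Q,X) = 4
u_1(E vs Q,X) = 2
max payoff 4 at {A,D}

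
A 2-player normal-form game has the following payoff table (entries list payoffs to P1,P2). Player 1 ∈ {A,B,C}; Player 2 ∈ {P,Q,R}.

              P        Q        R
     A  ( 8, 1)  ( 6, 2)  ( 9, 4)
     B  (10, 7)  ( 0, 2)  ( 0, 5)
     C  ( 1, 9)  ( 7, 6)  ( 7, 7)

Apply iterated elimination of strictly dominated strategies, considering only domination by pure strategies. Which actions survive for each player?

P2 drop Q (R beats it: A:4>2 B:5>2 C:7>6)
P1 drop C (A beats it: P:8>1 R:9>7)
P1→{A,B} P2→{P,R}

Remaining: P1:{A,B} P2:{P,R}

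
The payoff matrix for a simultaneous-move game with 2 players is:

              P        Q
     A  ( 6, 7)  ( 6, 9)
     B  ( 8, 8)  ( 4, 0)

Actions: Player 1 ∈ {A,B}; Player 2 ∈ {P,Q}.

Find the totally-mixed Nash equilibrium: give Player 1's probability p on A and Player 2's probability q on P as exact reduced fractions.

(p,q) = (4/5, 1/2)

P1 indiff ⇒ q·6+(1-q)·6 = q·8+(1-q)·4 ⇒ q(-2) = (1-q)(-2) ⇒ q = 1/2
P2 indiff ⇒ p·7+(1-p)·8 = p·9+(1-p)·0 ⇒ p(-2) = (1-p)(-8) ⇒ p = 4/5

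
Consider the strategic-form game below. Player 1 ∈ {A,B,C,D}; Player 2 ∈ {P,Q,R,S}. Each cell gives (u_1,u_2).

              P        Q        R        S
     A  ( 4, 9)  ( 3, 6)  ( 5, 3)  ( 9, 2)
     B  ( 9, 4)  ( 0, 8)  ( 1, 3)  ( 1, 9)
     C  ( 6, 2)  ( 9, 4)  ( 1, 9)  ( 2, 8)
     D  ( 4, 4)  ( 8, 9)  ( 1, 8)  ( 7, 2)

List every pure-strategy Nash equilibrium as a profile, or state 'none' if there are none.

(A,P): not NE [P1→B gives 9>4]
(A,Q): not NE [P1→C gives 9>3; P2→P gives 9>6]
(A,R): not NE [P2→P gives 9>3]
(A,S): not NE [P2→P gives 9>2]
(B,P): not NE [P2→S gives 9>4]
(B,Q): not NE [P1→C gives 9>0; P2→S gives 9>8]
(B,R): not NE [P1→A gives 5>1; P2→S gives 9>3]
(B,S): not NE [P1→A gives 9>1]
(C,P): not NE [P1→B gives 9>6; P2→R gives 9>2]
(C,Q): not NE [P2→R gives 9>4]
(C,R): not NE [P1→A gives 5>1]
(C,S): not NE [P1→A gives 9>2; P2→R gives 9>8]
(D,P): not NE [P1→B gives 9>4; P2→Q gives 9>4]
(D,Q): not NE [P1→C gives 9>8]
(D,R): not NE [P1→A gives 5>1; P2→Q gives 9>8]
(D,S): not NE [P1→A gives 9>7; P2→Q gives 9>2]

No pure NE.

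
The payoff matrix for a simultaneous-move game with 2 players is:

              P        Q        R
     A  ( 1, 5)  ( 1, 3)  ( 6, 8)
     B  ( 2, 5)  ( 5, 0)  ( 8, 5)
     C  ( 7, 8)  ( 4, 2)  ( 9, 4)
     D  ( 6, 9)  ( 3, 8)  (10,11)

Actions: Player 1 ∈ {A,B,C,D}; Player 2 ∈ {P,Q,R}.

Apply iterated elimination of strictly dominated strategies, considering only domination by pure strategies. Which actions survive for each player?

IESDS → P1:{C,D} P2:{P,R}

P1 drop A (B beats it: P:2>1 Q:5>1 R:8>6)
P2 drop Q (P beats it: B:5>0 C:8>2 D:9>8)
P1 drop B (C beats it: P:7>2 R:9>8)
P1→{C,D} P2→{P,R}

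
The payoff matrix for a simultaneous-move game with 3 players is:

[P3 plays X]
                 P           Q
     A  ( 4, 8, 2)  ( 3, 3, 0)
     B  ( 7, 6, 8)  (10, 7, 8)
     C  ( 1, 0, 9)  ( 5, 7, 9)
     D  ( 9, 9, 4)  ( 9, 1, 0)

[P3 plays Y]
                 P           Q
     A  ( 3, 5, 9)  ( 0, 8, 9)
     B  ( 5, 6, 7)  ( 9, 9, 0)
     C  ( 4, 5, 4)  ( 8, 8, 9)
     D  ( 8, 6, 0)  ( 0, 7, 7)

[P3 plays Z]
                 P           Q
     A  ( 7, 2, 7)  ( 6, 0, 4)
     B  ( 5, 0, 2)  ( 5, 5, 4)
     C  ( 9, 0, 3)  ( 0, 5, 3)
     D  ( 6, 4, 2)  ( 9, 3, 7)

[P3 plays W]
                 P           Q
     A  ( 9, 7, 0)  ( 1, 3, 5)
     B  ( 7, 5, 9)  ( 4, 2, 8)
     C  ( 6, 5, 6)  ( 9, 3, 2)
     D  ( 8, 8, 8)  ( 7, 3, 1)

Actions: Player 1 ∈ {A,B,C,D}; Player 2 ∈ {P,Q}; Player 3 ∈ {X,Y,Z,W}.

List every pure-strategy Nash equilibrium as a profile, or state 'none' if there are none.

NE set: (B,Q,X)

(A,P,X): not NE [P1→D gives 9>4; P3→Y gives 9>2]
(A,P,Y): not NE [P1→D gives 8>3; P2→Q gives 8>5]
(A,P,Z): not NE [P1→C gives 9>7; P3→Y gives 9>7]
(A,P,W): not NE [P3→Y gives 9>0]
(A,Q,X): not NE [P1→B gives 10>3; P2→P gives 8>3; P3→Y gives 9>0]
(A,Q,Y): not NE [P1→B gives 9>0]
(A,Q,Z): not NE [P1→D gives 9>6; P2→P gives 2>0; P3→Y gives 9>4]
(A,Q,W): not NE [P1→C gives 9>1; P2→P gives 7>3; P3→Y gives 9>5]
(B,P,X): not NE [P1→D gives 9>7; P2→Q gives 7>6; P3→W gives 9>8]
(B,P,Y): not NE [P1→D gives 8>5; P2→Q gives 9>6; P3→W gives 9>7]
(B,P,Z): not NE [P1→C gives 9>5; P2→Q gives 5>0; P3→W gives 9>2]
(B,P,W): not NE [P1→A gives 9>7]
(B,Q,X): NE
(B,Q,Y): not NE [P3→W gives 8>0]
(B,Q,Z): not NE [P1→D gives 9>5; P3→W gives 8>4]
(B,Q,W): not NE [P1→C gives 9>4; P2→P gives 5>2]
(C,P,X): not NE [P1→D gives 9>1; P2→Q gives 7>0]
(C,P,Y): not NE [P1→D gives 8>4; P2→Q gives 8>5; P3→X gives 9>4]
(C,P,Z): not NE [P2→Q gives 5>0; P3→X gives 9>3]
(C,P,W): not NE [P1→A gives 9>6; P3→X gives 9>6]
(C,Q,X): not NE [P1→B gives 10>5]
(C,Q,Y): not NE [P1→B gives 9>8]
(C,Q,Z): not NE [P1→D gives 9>0; P3→Y gives 9>3]
(C,Q,W): not NE [P2→P gives 5>3; P3→Y gives 9>2]
(D,P,X): not NE [P3→W gives 8>4]
(D,P,Y): not NE [P2→Q gives 7>6; P3→W gives 8>0]
(D,P,Z): not NE [P1→C gives 9>6; P3→W gives 8>2]
(D,P,W): not NE [P1→A gives 9>8]
(D,Q,X): not NE [P1→B gives 10>9; P2→P gives 9>1; P3→Z gives 7>0]
(D,Q,Y): not NE [P1→B gives 9>0]
(D,Q,Z): not NE [P2→P gives 4>3]
(D,Q,W): not NE [P1→C gives 9>7; P2→P gives 8>3; P3→Z gives 7>1]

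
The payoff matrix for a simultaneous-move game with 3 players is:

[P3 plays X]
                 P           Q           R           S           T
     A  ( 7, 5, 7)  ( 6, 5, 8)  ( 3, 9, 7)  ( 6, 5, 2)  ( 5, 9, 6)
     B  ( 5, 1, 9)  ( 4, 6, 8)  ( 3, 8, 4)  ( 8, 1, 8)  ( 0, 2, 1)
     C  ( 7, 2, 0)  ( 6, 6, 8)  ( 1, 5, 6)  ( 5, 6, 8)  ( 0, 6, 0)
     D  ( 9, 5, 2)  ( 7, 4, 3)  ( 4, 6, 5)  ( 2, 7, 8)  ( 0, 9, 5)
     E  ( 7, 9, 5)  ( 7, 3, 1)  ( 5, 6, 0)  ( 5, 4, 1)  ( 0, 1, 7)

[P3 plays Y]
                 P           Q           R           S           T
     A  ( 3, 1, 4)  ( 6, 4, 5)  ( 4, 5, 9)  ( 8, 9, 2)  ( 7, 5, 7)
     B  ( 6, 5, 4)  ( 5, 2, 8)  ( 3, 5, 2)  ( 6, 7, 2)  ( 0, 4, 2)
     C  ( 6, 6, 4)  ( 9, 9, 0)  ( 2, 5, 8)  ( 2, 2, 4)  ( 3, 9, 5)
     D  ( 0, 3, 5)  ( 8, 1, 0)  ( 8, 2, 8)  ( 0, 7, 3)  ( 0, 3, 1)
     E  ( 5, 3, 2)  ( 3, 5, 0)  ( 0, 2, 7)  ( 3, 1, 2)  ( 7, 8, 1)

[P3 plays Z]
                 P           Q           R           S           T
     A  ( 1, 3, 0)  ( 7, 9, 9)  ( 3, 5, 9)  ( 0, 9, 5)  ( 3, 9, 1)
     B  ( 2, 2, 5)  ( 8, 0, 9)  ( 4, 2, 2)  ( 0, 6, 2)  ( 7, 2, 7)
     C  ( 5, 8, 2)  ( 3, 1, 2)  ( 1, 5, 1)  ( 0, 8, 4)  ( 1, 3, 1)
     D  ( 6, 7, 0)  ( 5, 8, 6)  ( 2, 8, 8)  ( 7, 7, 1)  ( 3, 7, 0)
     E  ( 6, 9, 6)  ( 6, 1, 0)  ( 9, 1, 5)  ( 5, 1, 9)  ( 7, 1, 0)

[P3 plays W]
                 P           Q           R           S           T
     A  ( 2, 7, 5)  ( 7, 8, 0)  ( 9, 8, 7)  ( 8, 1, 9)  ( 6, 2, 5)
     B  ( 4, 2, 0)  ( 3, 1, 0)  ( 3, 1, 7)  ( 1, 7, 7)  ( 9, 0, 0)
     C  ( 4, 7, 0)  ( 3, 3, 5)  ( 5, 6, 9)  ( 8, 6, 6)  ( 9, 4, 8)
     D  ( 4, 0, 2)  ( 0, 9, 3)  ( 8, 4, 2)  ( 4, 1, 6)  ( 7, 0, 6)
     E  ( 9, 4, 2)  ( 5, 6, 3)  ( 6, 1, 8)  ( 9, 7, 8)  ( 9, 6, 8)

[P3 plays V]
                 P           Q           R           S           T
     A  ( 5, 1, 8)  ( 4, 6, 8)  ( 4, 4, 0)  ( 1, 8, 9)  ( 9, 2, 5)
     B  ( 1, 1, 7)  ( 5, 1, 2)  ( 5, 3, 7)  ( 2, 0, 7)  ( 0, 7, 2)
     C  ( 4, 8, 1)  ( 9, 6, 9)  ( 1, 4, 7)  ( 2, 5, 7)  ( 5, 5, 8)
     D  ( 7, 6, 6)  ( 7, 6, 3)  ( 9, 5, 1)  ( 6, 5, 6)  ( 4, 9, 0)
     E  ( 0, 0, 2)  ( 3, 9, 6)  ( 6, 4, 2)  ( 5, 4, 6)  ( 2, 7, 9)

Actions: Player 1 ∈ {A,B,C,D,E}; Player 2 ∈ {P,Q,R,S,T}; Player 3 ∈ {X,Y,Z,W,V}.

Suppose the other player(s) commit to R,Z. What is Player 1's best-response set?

BR_1 = {E}

u_1(A vs R,Z) = 3
u_1(B vs R,Z) = 4
u_1(C vs R,Z) = 1
u_1(D vs R,Z) = 2
u_1(E vs R,Z) = 9
max payoff 9 at {E}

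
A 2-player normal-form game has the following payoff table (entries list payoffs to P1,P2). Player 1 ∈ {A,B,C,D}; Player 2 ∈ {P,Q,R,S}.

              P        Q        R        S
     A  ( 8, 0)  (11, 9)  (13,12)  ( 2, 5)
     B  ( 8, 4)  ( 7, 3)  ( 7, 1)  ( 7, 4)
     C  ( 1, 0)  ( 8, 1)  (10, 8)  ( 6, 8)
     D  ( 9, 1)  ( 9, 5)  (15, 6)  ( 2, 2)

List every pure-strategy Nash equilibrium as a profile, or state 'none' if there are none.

NE set: (B,S), (D,R)

(A,P): not NE [P1→D gives 9>8; P2→R gives 12>0]
(A,Q): not NE [P2→R gives 12>9]
(A,R): not NE [P1→D gives 15>13]
(A,S): not NE [P1→B gives 7>2; P2→R gives 12>5]
(B,P): not NE [P1→D gives 9>8]
(B,Q): not NE [P1→A gives 11>7; P2→S gives 4>3]
(B,R): not NE [P1→D gives 15>7; P2→S gives 4>1]
(B,S): NE
(C,P): not NE [P1→D gives 9>1; P2→S gives 8>0]
(C,Q): not NE [P1→A gives 11>8; P2→S gives 8>1]
(C,R): not NE [P1→D gives 15>10]
(C,S): not NE [P1→B gives 7>6]
(D,P): not NE [P2→R gives 6>1]
(D,Q): not NE [P1→A gives 11>9; P2→R gives 6>5]
(D,R): NE
(D,S): not NE [P1→B gives 7>2; P2→R gives 6>2]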